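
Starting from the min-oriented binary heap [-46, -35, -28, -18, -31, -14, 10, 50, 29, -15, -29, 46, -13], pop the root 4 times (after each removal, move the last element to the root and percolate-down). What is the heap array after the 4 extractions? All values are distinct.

extract-min #1 returns -46:
  remove root -46; move last element -13 to root → [-13, -35, -28, -18, -31, -14, 10, 50, 29, -15, -29, 46]
  -13 vs smaller child -35 at index 1, swap → [-35, -13, -28, -18, -31, -14, 10, 50, 29, -15, -29, 46]
  -13 vs smaller child -31 at index 4, swap → [-35, -31, -28, -18, -13, -14, 10, 50, 29, -15, -29, 46]
  -13 vs smaller child -29 at index 10, swap → [-35, -31, -28, -18, -29, -14, 10, 50, 29, -15, -13, 46]
extract-min #2 returns -35:
  remove root -35; move last element 46 to root → [46, -31, -28, -18, -29, -14, 10, 50, 29, -15, -13]
  46 vs smaller child -31 at index 1, swap → [-31, 46, -28, -18, -29, -14, 10, 50, 29, -15, -13]
  46 vs smaller child -29 at index 4, swap → [-31, -29, -28, -18, 46, -14, 10, 50, 29, -15, -13]
  46 vs smaller child -15 at index 9, swap → [-31, -29, -28, -18, -15, -14, 10, 50, 29, 46, -13]
extract-min #3 returns -31:
  remove root -31; move last element -13 to root → [-13, -29, -28, -18, -15, -14, 10, 50, 29, 46]
  -13 vs smaller child -29 at index 1, swap → [-29, -13, -28, -18, -15, -14, 10, 50, 29, 46]
  -13 vs smaller child -18 at index 3, swap → [-29, -18, -28, -13, -15, -14, 10, 50, 29, 46]
extract-min #4 returns -29:
  remove root -29; move last element 46 to root → [46, -18, -28, -13, -15, -14, 10, 50, 29]
  46 vs smaller child -28 at index 2, swap → [-28, -18, 46, -13, -15, -14, 10, 50, 29]
  46 vs smaller child -14 at index 5, swap → [-28, -18, -14, -13, -15, 46, 10, 50, 29]

[-28, -18, -14, -13, -15, 46, 10, 50, 29]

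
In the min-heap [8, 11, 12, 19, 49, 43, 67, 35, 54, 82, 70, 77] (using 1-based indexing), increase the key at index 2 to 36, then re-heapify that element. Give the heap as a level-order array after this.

[8, 19, 12, 35, 49, 43, 67, 36, 54, 82, 70, 77]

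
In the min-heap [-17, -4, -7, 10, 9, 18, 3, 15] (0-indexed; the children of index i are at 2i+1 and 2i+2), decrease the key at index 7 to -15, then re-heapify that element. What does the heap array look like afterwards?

set index 7 from 15 to -15 → [-17, -4, -7, 10, 9, 18, 3, -15]
-15 < parent 10 at index 3, swap → [-17, -4, -7, -15, 9, 18, 3, 10]
-15 < parent -4 at index 1, swap → [-17, -15, -7, -4, 9, 18, 3, 10]

[-17, -15, -7, -4, 9, 18, 3, 10]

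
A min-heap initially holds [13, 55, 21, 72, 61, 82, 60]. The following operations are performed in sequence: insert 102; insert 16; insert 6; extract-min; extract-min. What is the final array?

insert 102:
  append 102 at index 7 → [13, 55, 21, 72, 61, 82, 60, 102] (no swap needed)
insert 16:
  append 16 at index 8 → [13, 55, 21, 72, 61, 82, 60, 102, 16]
  16 < parent 72 at index 3, swap → [13, 55, 21, 16, 61, 82, 60, 102, 72]
  16 < parent 55 at index 1, swap → [13, 16, 21, 55, 61, 82, 60, 102, 72]
insert 6:
  append 6 at index 9 → [13, 16, 21, 55, 61, 82, 60, 102, 72, 6]
  6 < parent 61 at index 4, swap → [13, 16, 21, 55, 6, 82, 60, 102, 72, 61]
  6 < parent 16 at index 1, swap → [13, 6, 21, 55, 16, 82, 60, 102, 72, 61]
  6 < parent 13 at index 0, swap → [6, 13, 21, 55, 16, 82, 60, 102, 72, 61]
extract-min → returns 6:
  remove root 6; move last element 61 to root → [61, 13, 21, 55, 16, 82, 60, 102, 72]
  61 vs smaller child 13 at index 1, swap → [13, 61, 21, 55, 16, 82, 60, 102, 72]
  61 vs smaller child 16 at index 4, swap → [13, 16, 21, 55, 61, 82, 60, 102, 72]
extract-min → returns 13:
  remove root 13; move last element 72 to root → [72, 16, 21, 55, 61, 82, 60, 102]
  72 vs smaller child 16 at index 1, swap → [16, 72, 21, 55, 61, 82, 60, 102]
  72 vs smaller child 55 at index 3, swap → [16, 55, 21, 72, 61, 82, 60, 102]

[16, 55, 21, 72, 61, 82, 60, 102]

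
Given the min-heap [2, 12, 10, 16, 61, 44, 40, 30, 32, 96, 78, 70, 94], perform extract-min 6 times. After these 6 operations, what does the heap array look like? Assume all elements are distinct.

extract-min #1 returns 2:
  remove root 2; move last element 94 to root → [94, 12, 10, 16, 61, 44, 40, 30, 32, 96, 78, 70]
  94 vs smaller child 10 at index 2, swap → [10, 12, 94, 16, 61, 44, 40, 30, 32, 96, 78, 70]
  94 vs smaller child 40 at index 6, swap → [10, 12, 40, 16, 61, 44, 94, 30, 32, 96, 78, 70]
extract-min #2 returns 10:
  remove root 10; move last element 70 to root → [70, 12, 40, 16, 61, 44, 94, 30, 32, 96, 78]
  70 vs smaller child 12 at index 1, swap → [12, 70, 40, 16, 61, 44, 94, 30, 32, 96, 78]
  70 vs smaller child 16 at index 3, swap → [12, 16, 40, 70, 61, 44, 94, 30, 32, 96, 78]
  70 vs smaller child 30 at index 7, swap → [12, 16, 40, 30, 61, 44, 94, 70, 32, 96, 78]
extract-min #3 returns 12:
  remove root 12; move last element 78 to root → [78, 16, 40, 30, 61, 44, 94, 70, 32, 96]
  78 vs smaller child 16 at index 1, swap → [16, 78, 40, 30, 61, 44, 94, 70, 32, 96]
  78 vs smaller child 30 at index 3, swap → [16, 30, 40, 78, 61, 44, 94, 70, 32, 96]
  78 vs smaller child 32 at index 8, swap → [16, 30, 40, 32, 61, 44, 94, 70, 78, 96]
extract-min #4 returns 16:
  remove root 16; move last element 96 to root → [96, 30, 40, 32, 61, 44, 94, 70, 78]
  96 vs smaller child 30 at index 1, swap → [30, 96, 40, 32, 61, 44, 94, 70, 78]
  96 vs smaller child 32 at index 3, swap → [30, 32, 40, 96, 61, 44, 94, 70, 78]
  96 vs smaller child 70 at index 7, swap → [30, 32, 40, 70, 61, 44, 94, 96, 78]
extract-min #5 returns 30:
  remove root 30; move last element 78 to root → [78, 32, 40, 70, 61, 44, 94, 96]
  78 vs smaller child 32 at index 1, swap → [32, 78, 40, 70, 61, 44, 94, 96]
  78 vs smaller child 61 at index 4, swap → [32, 61, 40, 70, 78, 44, 94, 96]
extract-min #6 returns 32:
  remove root 32; move last element 96 to root → [96, 61, 40, 70, 78, 44, 94]
  96 vs smaller child 40 at index 2, swap → [40, 61, 96, 70, 78, 44, 94]
  96 vs smaller child 44 at index 5, swap → [40, 61, 44, 70, 78, 96, 94]

[40, 61, 44, 70, 78, 96, 94]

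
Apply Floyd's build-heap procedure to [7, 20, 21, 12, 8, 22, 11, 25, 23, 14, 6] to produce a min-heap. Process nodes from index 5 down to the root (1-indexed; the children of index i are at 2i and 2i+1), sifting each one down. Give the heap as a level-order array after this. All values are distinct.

[6, 7, 11, 12, 8, 22, 21, 25, 23, 14, 20]

sift down from index 5:
  8 vs smaller child 6 at index 11, swap → [7, 20, 21, 12, 6, 22, 11, 25, 23, 14, 8]
sift down from index 4: already satisfies heap property
sift down from index 3:
  21 vs smaller child 11 at index 7, swap → [7, 20, 11, 12, 6, 22, 21, 25, 23, 14, 8]
sift down from index 2:
  20 vs smaller child 6 at index 5, swap → [7, 6, 11, 12, 20, 22, 21, 25, 23, 14, 8]
  20 vs smaller child 8 at index 11, swap → [7, 6, 11, 12, 8, 22, 21, 25, 23, 14, 20]
sift down from index 1:
  7 vs smaller child 6 at index 2, swap → [6, 7, 11, 12, 8, 22, 21, 25, 23, 14, 20]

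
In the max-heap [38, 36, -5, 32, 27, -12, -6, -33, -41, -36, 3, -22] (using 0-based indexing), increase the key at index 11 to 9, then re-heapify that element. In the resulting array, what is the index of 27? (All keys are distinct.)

set index 11 from -22 to 9 → [38, 36, -5, 32, 27, -12, -6, -33, -41, -36, 3, 9]
9 > parent -12 at index 5, swap → [38, 36, -5, 32, 27, 9, -6, -33, -41, -36, 3, -12]
9 > parent -5 at index 2, swap → [38, 36, 9, 32, 27, -5, -6, -33, -41, -36, 3, -12]
resulting array: [38, 36, 9, 32, 27, -5, -6, -33, -41, -36, 3, -12]

4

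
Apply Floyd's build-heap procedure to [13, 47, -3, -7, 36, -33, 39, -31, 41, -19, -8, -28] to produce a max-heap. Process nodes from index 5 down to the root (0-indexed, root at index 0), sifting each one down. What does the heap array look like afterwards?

sift down from index 5:
  -33 vs only child -28 at index 11, swap → [13, 47, -3, -7, 36, -28, 39, -31, 41, -19, -8, -33]
sift down from index 4: already satisfies heap property
sift down from index 3:
  -7 vs larger child 41 at index 8, swap → [13, 47, -3, 41, 36, -28, 39, -31, -7, -19, -8, -33]
sift down from index 2:
  -3 vs larger child 39 at index 6, swap → [13, 47, 39, 41, 36, -28, -3, -31, -7, -19, -8, -33]
sift down from index 1: already satisfies heap property
sift down from index 0:
  13 vs larger child 47 at index 1, swap → [47, 13, 39, 41, 36, -28, -3, -31, -7, -19, -8, -33]
  13 vs larger child 41 at index 3, swap → [47, 41, 39, 13, 36, -28, -3, -31, -7, -19, -8, -33]

[47, 41, 39, 13, 36, -28, -3, -31, -7, -19, -8, -33]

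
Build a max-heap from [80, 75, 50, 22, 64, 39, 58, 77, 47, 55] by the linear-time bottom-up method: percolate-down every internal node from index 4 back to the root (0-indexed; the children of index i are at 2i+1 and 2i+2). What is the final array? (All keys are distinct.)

[80, 77, 58, 75, 64, 39, 50, 22, 47, 55]

sift down from index 4: already satisfies heap property
sift down from index 3:
  22 vs larger child 77 at index 7, swap → [80, 75, 50, 77, 64, 39, 58, 22, 47, 55]
sift down from index 2:
  50 vs larger child 58 at index 6, swap → [80, 75, 58, 77, 64, 39, 50, 22, 47, 55]
sift down from index 1:
  75 vs larger child 77 at index 3, swap → [80, 77, 58, 75, 64, 39, 50, 22, 47, 55]
sift down from index 0: already satisfies heap property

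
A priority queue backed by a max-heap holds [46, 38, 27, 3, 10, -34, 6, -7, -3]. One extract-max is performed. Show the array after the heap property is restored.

[38, 10, 27, 3, -3, -34, 6, -7]

remove root 46; move last element -3 to root → [-3, 38, 27, 3, 10, -34, 6, -7]
-3 vs larger child 38 at index 1, swap → [38, -3, 27, 3, 10, -34, 6, -7]
-3 vs larger child 10 at index 4, swap → [38, 10, 27, 3, -3, -34, 6, -7]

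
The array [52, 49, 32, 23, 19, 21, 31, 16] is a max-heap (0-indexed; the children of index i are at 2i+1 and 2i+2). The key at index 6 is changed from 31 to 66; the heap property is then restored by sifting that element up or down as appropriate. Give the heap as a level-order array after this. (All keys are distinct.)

set index 6 from 31 to 66 → [52, 49, 32, 23, 19, 21, 66, 16]
66 > parent 32 at index 2, swap → [52, 49, 66, 23, 19, 21, 32, 16]
66 > parent 52 at index 0, swap → [66, 49, 52, 23, 19, 21, 32, 16]

[66, 49, 52, 23, 19, 21, 32, 16]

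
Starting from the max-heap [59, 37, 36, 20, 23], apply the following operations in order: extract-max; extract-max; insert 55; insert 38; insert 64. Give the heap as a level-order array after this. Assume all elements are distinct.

[64, 38, 55, 23, 36, 20]

extract-max → returns 59:
  remove root 59; move last element 23 to root → [23, 37, 36, 20]
  23 vs larger child 37 at index 1, swap → [37, 23, 36, 20]
extract-max → returns 37:
  remove root 37; move last element 20 to root → [20, 23, 36]
  20 vs larger child 36 at index 2, swap → [36, 23, 20]
insert 55:
  append 55 at index 3 → [36, 23, 20, 55]
  55 > parent 23 at index 1, swap → [36, 55, 20, 23]
  55 > parent 36 at index 0, swap → [55, 36, 20, 23]
insert 38:
  append 38 at index 4 → [55, 36, 20, 23, 38]
  38 > parent 36 at index 1, swap → [55, 38, 20, 23, 36]
insert 64:
  append 64 at index 5 → [55, 38, 20, 23, 36, 64]
  64 > parent 20 at index 2, swap → [55, 38, 64, 23, 36, 20]
  64 > parent 55 at index 0, swap → [64, 38, 55, 23, 36, 20]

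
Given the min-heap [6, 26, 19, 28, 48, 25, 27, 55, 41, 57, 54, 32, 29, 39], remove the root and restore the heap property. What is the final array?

[19, 26, 25, 28, 48, 29, 27, 55, 41, 57, 54, 32, 39]

remove root 6; move last element 39 to root → [39, 26, 19, 28, 48, 25, 27, 55, 41, 57, 54, 32, 29]
39 vs smaller child 19 at index 2, swap → [19, 26, 39, 28, 48, 25, 27, 55, 41, 57, 54, 32, 29]
39 vs smaller child 25 at index 5, swap → [19, 26, 25, 28, 48, 39, 27, 55, 41, 57, 54, 32, 29]
39 vs smaller child 29 at index 12, swap → [19, 26, 25, 28, 48, 29, 27, 55, 41, 57, 54, 32, 39]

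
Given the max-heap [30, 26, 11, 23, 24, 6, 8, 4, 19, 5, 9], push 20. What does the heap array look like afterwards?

[30, 26, 20, 23, 24, 11, 8, 4, 19, 5, 9, 6]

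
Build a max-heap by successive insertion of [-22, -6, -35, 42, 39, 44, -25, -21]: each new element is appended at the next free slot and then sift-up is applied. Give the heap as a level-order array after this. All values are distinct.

Insert -22:
  append -22 at index 0 → [-22] (no swap needed)
Insert -6:
  append -6 at index 1 → [-22, -6]
  -6 > parent -22 at index 0, swap → [-6, -22]
Insert -35:
  append -35 at index 2 → [-6, -22, -35] (no swap needed)
Insert 42:
  append 42 at index 3 → [-6, -22, -35, 42]
  42 > parent -22 at index 1, swap → [-6, 42, -35, -22]
  42 > parent -6 at index 0, swap → [42, -6, -35, -22]
Insert 39:
  append 39 at index 4 → [42, -6, -35, -22, 39]
  39 > parent -6 at index 1, swap → [42, 39, -35, -22, -6]
Insert 44:
  append 44 at index 5 → [42, 39, -35, -22, -6, 44]
  44 > parent -35 at index 2, swap → [42, 39, 44, -22, -6, -35]
  44 > parent 42 at index 0, swap → [44, 39, 42, -22, -6, -35]
Insert -25:
  append -25 at index 6 → [44, 39, 42, -22, -6, -35, -25] (no swap needed)
Insert -21:
  append -21 at index 7 → [44, 39, 42, -22, -6, -35, -25, -21]
  -21 > parent -22 at index 3, swap → [44, 39, 42, -21, -6, -35, -25, -22]

[44, 39, 42, -21, -6, -35, -25, -22]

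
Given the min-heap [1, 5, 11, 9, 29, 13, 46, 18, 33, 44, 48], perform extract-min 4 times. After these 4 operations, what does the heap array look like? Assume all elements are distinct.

[13, 18, 44, 33, 29, 48, 46]

extract-min #1 returns 1:
  remove root 1; move last element 48 to root → [48, 5, 11, 9, 29, 13, 46, 18, 33, 44]
  48 vs smaller child 5 at index 1, swap → [5, 48, 11, 9, 29, 13, 46, 18, 33, 44]
  48 vs smaller child 9 at index 3, swap → [5, 9, 11, 48, 29, 13, 46, 18, 33, 44]
  48 vs smaller child 18 at index 7, swap → [5, 9, 11, 18, 29, 13, 46, 48, 33, 44]
extract-min #2 returns 5:
  remove root 5; move last element 44 to root → [44, 9, 11, 18, 29, 13, 46, 48, 33]
  44 vs smaller child 9 at index 1, swap → [9, 44, 11, 18, 29, 13, 46, 48, 33]
  44 vs smaller child 18 at index 3, swap → [9, 18, 11, 44, 29, 13, 46, 48, 33]
  44 vs smaller child 33 at index 8, swap → [9, 18, 11, 33, 29, 13, 46, 48, 44]
extract-min #3 returns 9:
  remove root 9; move last element 44 to root → [44, 18, 11, 33, 29, 13, 46, 48]
  44 vs smaller child 11 at index 2, swap → [11, 18, 44, 33, 29, 13, 46, 48]
  44 vs smaller child 13 at index 5, swap → [11, 18, 13, 33, 29, 44, 46, 48]
extract-min #4 returns 11:
  remove root 11; move last element 48 to root → [48, 18, 13, 33, 29, 44, 46]
  48 vs smaller child 13 at index 2, swap → [13, 18, 48, 33, 29, 44, 46]
  48 vs smaller child 44 at index 5, swap → [13, 18, 44, 33, 29, 48, 46]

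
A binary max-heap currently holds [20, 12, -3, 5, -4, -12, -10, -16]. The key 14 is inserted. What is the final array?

append 14 at index 8 → [20, 12, -3, 5, -4, -12, -10, -16, 14]
14 > parent 5 at index 3, swap → [20, 12, -3, 14, -4, -12, -10, -16, 5]
14 > parent 12 at index 1, swap → [20, 14, -3, 12, -4, -12, -10, -16, 5]

[20, 14, -3, 12, -4, -12, -10, -16, 5]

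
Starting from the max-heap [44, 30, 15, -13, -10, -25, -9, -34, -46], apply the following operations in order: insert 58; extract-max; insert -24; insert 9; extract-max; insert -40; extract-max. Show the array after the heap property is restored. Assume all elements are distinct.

insert 58:
  append 58 at index 9 → [44, 30, 15, -13, -10, -25, -9, -34, -46, 58]
  58 > parent -10 at index 4, swap → [44, 30, 15, -13, 58, -25, -9, -34, -46, -10]
  58 > parent 30 at index 1, swap → [44, 58, 15, -13, 30, -25, -9, -34, -46, -10]
  58 > parent 44 at index 0, swap → [58, 44, 15, -13, 30, -25, -9, -34, -46, -10]
extract-max → returns 58:
  remove root 58; move last element -10 to root → [-10, 44, 15, -13, 30, -25, -9, -34, -46]
  -10 vs larger child 44 at index 1, swap → [44, -10, 15, -13, 30, -25, -9, -34, -46]
  -10 vs larger child 30 at index 4, swap → [44, 30, 15, -13, -10, -25, -9, -34, -46]
insert -24:
  append -24 at index 9 → [44, 30, 15, -13, -10, -25, -9, -34, -46, -24] (no swap needed)
insert 9:
  append 9 at index 10 → [44, 30, 15, -13, -10, -25, -9, -34, -46, -24, 9]
  9 > parent -10 at index 4, swap → [44, 30, 15, -13, 9, -25, -9, -34, -46, -24, -10]
extract-max → returns 44:
  remove root 44; move last element -10 to root → [-10, 30, 15, -13, 9, -25, -9, -34, -46, -24]
  -10 vs larger child 30 at index 1, swap → [30, -10, 15, -13, 9, -25, -9, -34, -46, -24]
  -10 vs larger child 9 at index 4, swap → [30, 9, 15, -13, -10, -25, -9, -34, -46, -24]
insert -40:
  append -40 at index 10 → [30, 9, 15, -13, -10, -25, -9, -34, -46, -24, -40] (no swap needed)
extract-max → returns 30:
  remove root 30; move last element -40 to root → [-40, 9, 15, -13, -10, -25, -9, -34, -46, -24]
  -40 vs larger child 15 at index 2, swap → [15, 9, -40, -13, -10, -25, -9, -34, -46, -24]
  -40 vs larger child -9 at index 6, swap → [15, 9, -9, -13, -10, -25, -40, -34, -46, -24]

[15, 9, -9, -13, -10, -25, -40, -34, -46, -24]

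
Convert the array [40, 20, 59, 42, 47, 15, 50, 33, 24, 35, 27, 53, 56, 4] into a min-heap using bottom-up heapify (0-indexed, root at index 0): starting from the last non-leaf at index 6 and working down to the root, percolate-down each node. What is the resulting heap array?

sift down from index 6:
  50 vs only child 4 at index 13, swap → [40, 20, 59, 42, 47, 15, 4, 33, 24, 35, 27, 53, 56, 50]
sift down from index 5: already satisfies heap property
sift down from index 4:
  47 vs smaller child 27 at index 10, swap → [40, 20, 59, 42, 27, 15, 4, 33, 24, 35, 47, 53, 56, 50]
sift down from index 3:
  42 vs smaller child 24 at index 8, swap → [40, 20, 59, 24, 27, 15, 4, 33, 42, 35, 47, 53, 56, 50]
sift down from index 2:
  59 vs smaller child 4 at index 6, swap → [40, 20, 4, 24, 27, 15, 59, 33, 42, 35, 47, 53, 56, 50]
  59 vs only child 50 at index 13, swap → [40, 20, 4, 24, 27, 15, 50, 33, 42, 35, 47, 53, 56, 59]
sift down from index 1: already satisfies heap property
sift down from index 0:
  40 vs smaller child 4 at index 2, swap → [4, 20, 40, 24, 27, 15, 50, 33, 42, 35, 47, 53, 56, 59]
  40 vs smaller child 15 at index 5, swap → [4, 20, 15, 24, 27, 40, 50, 33, 42, 35, 47, 53, 56, 59]

[4, 20, 15, 24, 27, 40, 50, 33, 42, 35, 47, 53, 56, 59]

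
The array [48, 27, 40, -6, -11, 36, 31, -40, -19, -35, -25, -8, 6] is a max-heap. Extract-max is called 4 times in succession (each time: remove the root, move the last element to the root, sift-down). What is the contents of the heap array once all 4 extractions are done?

extract-max #1 returns 48:
  remove root 48; move last element 6 to root → [6, 27, 40, -6, -11, 36, 31, -40, -19, -35, -25, -8]
  6 vs larger child 40 at index 2, swap → [40, 27, 6, -6, -11, 36, 31, -40, -19, -35, -25, -8]
  6 vs larger child 36 at index 5, swap → [40, 27, 36, -6, -11, 6, 31, -40, -19, -35, -25, -8]
extract-max #2 returns 40:
  remove root 40; move last element -8 to root → [-8, 27, 36, -6, -11, 6, 31, -40, -19, -35, -25]
  -8 vs larger child 36 at index 2, swap → [36, 27, -8, -6, -11, 6, 31, -40, -19, -35, -25]
  -8 vs larger child 31 at index 6, swap → [36, 27, 31, -6, -11, 6, -8, -40, -19, -35, -25]
extract-max #3 returns 36:
  remove root 36; move last element -25 to root → [-25, 27, 31, -6, -11, 6, -8, -40, -19, -35]
  -25 vs larger child 31 at index 2, swap → [31, 27, -25, -6, -11, 6, -8, -40, -19, -35]
  -25 vs larger child 6 at index 5, swap → [31, 27, 6, -6, -11, -25, -8, -40, -19, -35]
extract-max #4 returns 31:
  remove root 31; move last element -35 to root → [-35, 27, 6, -6, -11, -25, -8, -40, -19]
  -35 vs larger child 27 at index 1, swap → [27, -35, 6, -6, -11, -25, -8, -40, -19]
  -35 vs larger child -6 at index 3, swap → [27, -6, 6, -35, -11, -25, -8, -40, -19]
  -35 vs larger child -19 at index 8, swap → [27, -6, 6, -19, -11, -25, -8, -40, -35]

[27, -6, 6, -19, -11, -25, -8, -40, -35]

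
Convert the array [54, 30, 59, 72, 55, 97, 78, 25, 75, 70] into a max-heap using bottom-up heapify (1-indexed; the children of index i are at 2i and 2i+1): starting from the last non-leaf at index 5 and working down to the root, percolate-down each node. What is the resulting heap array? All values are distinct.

sift down from index 5:
  55 vs only child 70 at index 10, swap → [54, 30, 59, 72, 70, 97, 78, 25, 75, 55]
sift down from index 4:
  72 vs larger child 75 at index 9, swap → [54, 30, 59, 75, 70, 97, 78, 25, 72, 55]
sift down from index 3:
  59 vs larger child 97 at index 6, swap → [54, 30, 97, 75, 70, 59, 78, 25, 72, 55]
sift down from index 2:
  30 vs larger child 75 at index 4, swap → [54, 75, 97, 30, 70, 59, 78, 25, 72, 55]
  30 vs larger child 72 at index 9, swap → [54, 75, 97, 72, 70, 59, 78, 25, 30, 55]
sift down from index 1:
  54 vs larger child 97 at index 3, swap → [97, 75, 54, 72, 70, 59, 78, 25, 30, 55]
  54 vs larger child 78 at index 7, swap → [97, 75, 78, 72, 70, 59, 54, 25, 30, 55]

[97, 75, 78, 72, 70, 59, 54, 25, 30, 55]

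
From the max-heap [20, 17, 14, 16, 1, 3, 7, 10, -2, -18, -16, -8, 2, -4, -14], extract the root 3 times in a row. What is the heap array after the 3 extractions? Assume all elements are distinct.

[14, 10, 7, -2, 1, 3, 2, -14, -4, -18, -16, -8]

extract-max #1 returns 20:
  remove root 20; move last element -14 to root → [-14, 17, 14, 16, 1, 3, 7, 10, -2, -18, -16, -8, 2, -4]
  -14 vs larger child 17 at index 1, swap → [17, -14, 14, 16, 1, 3, 7, 10, -2, -18, -16, -8, 2, -4]
  -14 vs larger child 16 at index 3, swap → [17, 16, 14, -14, 1, 3, 7, 10, -2, -18, -16, -8, 2, -4]
  -14 vs larger child 10 at index 7, swap → [17, 16, 14, 10, 1, 3, 7, -14, -2, -18, -16, -8, 2, -4]
extract-max #2 returns 17:
  remove root 17; move last element -4 to root → [-4, 16, 14, 10, 1, 3, 7, -14, -2, -18, -16, -8, 2]
  -4 vs larger child 16 at index 1, swap → [16, -4, 14, 10, 1, 3, 7, -14, -2, -18, -16, -8, 2]
  -4 vs larger child 10 at index 3, swap → [16, 10, 14, -4, 1, 3, 7, -14, -2, -18, -16, -8, 2]
  -4 vs larger child -2 at index 8, swap → [16, 10, 14, -2, 1, 3, 7, -14, -4, -18, -16, -8, 2]
extract-max #3 returns 16:
  remove root 16; move last element 2 to root → [2, 10, 14, -2, 1, 3, 7, -14, -4, -18, -16, -8]
  2 vs larger child 14 at index 2, swap → [14, 10, 2, -2, 1, 3, 7, -14, -4, -18, -16, -8]
  2 vs larger child 7 at index 6, swap → [14, 10, 7, -2, 1, 3, 2, -14, -4, -18, -16, -8]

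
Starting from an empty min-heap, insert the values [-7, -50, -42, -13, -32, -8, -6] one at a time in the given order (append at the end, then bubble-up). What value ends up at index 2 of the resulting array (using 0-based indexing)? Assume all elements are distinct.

Insert -7:
  append -7 at index 0 → [-7] (no swap needed)
Insert -50:
  append -50 at index 1 → [-7, -50]
  -50 < parent -7 at index 0, swap → [-50, -7]
Insert -42:
  append -42 at index 2 → [-50, -7, -42] (no swap needed)
Insert -13:
  append -13 at index 3 → [-50, -7, -42, -13]
  -13 < parent -7 at index 1, swap → [-50, -13, -42, -7]
Insert -32:
  append -32 at index 4 → [-50, -13, -42, -7, -32]
  -32 < parent -13 at index 1, swap → [-50, -32, -42, -7, -13]
Insert -8:
  append -8 at index 5 → [-50, -32, -42, -7, -13, -8] (no swap needed)
Insert -6:
  append -6 at index 6 → [-50, -32, -42, -7, -13, -8, -6] (no swap needed)
resulting array: [-50, -32, -42, -7, -13, -8, -6]

-42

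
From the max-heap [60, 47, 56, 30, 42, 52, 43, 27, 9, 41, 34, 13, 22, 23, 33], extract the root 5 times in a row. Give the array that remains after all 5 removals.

extract-max #1 returns 60:
  remove root 60; move last element 33 to root → [33, 47, 56, 30, 42, 52, 43, 27, 9, 41, 34, 13, 22, 23]
  33 vs larger child 56 at index 2, swap → [56, 47, 33, 30, 42, 52, 43, 27, 9, 41, 34, 13, 22, 23]
  33 vs larger child 52 at index 5, swap → [56, 47, 52, 30, 42, 33, 43, 27, 9, 41, 34, 13, 22, 23]
extract-max #2 returns 56:
  remove root 56; move last element 23 to root → [23, 47, 52, 30, 42, 33, 43, 27, 9, 41, 34, 13, 22]
  23 vs larger child 52 at index 2, swap → [52, 47, 23, 30, 42, 33, 43, 27, 9, 41, 34, 13, 22]
  23 vs larger child 43 at index 6, swap → [52, 47, 43, 30, 42, 33, 23, 27, 9, 41, 34, 13, 22]
extract-max #3 returns 52:
  remove root 52; move last element 22 to root → [22, 47, 43, 30, 42, 33, 23, 27, 9, 41, 34, 13]
  22 vs larger child 47 at index 1, swap → [47, 22, 43, 30, 42, 33, 23, 27, 9, 41, 34, 13]
  22 vs larger child 42 at index 4, swap → [47, 42, 43, 30, 22, 33, 23, 27, 9, 41, 34, 13]
  22 vs larger child 41 at index 9, swap → [47, 42, 43, 30, 41, 33, 23, 27, 9, 22, 34, 13]
extract-max #4 returns 47:
  remove root 47; move last element 13 to root → [13, 42, 43, 30, 41, 33, 23, 27, 9, 22, 34]
  13 vs larger child 43 at index 2, swap → [43, 42, 13, 30, 41, 33, 23, 27, 9, 22, 34]
  13 vs larger child 33 at index 5, swap → [43, 42, 33, 30, 41, 13, 23, 27, 9, 22, 34]
extract-max #5 returns 43:
  remove root 43; move last element 34 to root → [34, 42, 33, 30, 41, 13, 23, 27, 9, 22]
  34 vs larger child 42 at index 1, swap → [42, 34, 33, 30, 41, 13, 23, 27, 9, 22]
  34 vs larger child 41 at index 4, swap → [42, 41, 33, 30, 34, 13, 23, 27, 9, 22]

[42, 41, 33, 30, 34, 13, 23, 27, 9, 22]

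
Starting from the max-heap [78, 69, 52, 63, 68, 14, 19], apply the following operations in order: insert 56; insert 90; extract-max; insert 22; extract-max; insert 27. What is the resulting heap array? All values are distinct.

[69, 68, 52, 63, 22, 14, 19, 56, 27]

insert 56:
  append 56 at index 7 → [78, 69, 52, 63, 68, 14, 19, 56] (no swap needed)
insert 90:
  append 90 at index 8 → [78, 69, 52, 63, 68, 14, 19, 56, 90]
  90 > parent 63 at index 3, swap → [78, 69, 52, 90, 68, 14, 19, 56, 63]
  90 > parent 69 at index 1, swap → [78, 90, 52, 69, 68, 14, 19, 56, 63]
  90 > parent 78 at index 0, swap → [90, 78, 52, 69, 68, 14, 19, 56, 63]
extract-max → returns 90:
  remove root 90; move last element 63 to root → [63, 78, 52, 69, 68, 14, 19, 56]
  63 vs larger child 78 at index 1, swap → [78, 63, 52, 69, 68, 14, 19, 56]
  63 vs larger child 69 at index 3, swap → [78, 69, 52, 63, 68, 14, 19, 56]
insert 22:
  append 22 at index 8 → [78, 69, 52, 63, 68, 14, 19, 56, 22] (no swap needed)
extract-max → returns 78:
  remove root 78; move last element 22 to root → [22, 69, 52, 63, 68, 14, 19, 56]
  22 vs larger child 69 at index 1, swap → [69, 22, 52, 63, 68, 14, 19, 56]
  22 vs larger child 68 at index 4, swap → [69, 68, 52, 63, 22, 14, 19, 56]
insert 27:
  append 27 at index 8 → [69, 68, 52, 63, 22, 14, 19, 56, 27] (no swap needed)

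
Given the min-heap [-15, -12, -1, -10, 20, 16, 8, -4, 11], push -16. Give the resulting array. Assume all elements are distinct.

[-16, -15, -1, -10, -12, 16, 8, -4, 11, 20]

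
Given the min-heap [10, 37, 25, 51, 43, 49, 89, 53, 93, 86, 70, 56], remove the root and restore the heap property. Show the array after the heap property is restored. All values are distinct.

[25, 37, 49, 51, 43, 56, 89, 53, 93, 86, 70]

remove root 10; move last element 56 to root → [56, 37, 25, 51, 43, 49, 89, 53, 93, 86, 70]
56 vs smaller child 25 at index 2, swap → [25, 37, 56, 51, 43, 49, 89, 53, 93, 86, 70]
56 vs smaller child 49 at index 5, swap → [25, 37, 49, 51, 43, 56, 89, 53, 93, 86, 70]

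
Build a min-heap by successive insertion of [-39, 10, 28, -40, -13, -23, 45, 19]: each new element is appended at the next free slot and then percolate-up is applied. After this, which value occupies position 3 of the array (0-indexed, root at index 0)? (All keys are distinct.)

10

Insert -39:
  append -39 at index 0 → [-39] (no swap needed)
Insert 10:
  append 10 at index 1 → [-39, 10] (no swap needed)
Insert 28:
  append 28 at index 2 → [-39, 10, 28] (no swap needed)
Insert -40:
  append -40 at index 3 → [-39, 10, 28, -40]
  -40 < parent 10 at index 1, swap → [-39, -40, 28, 10]
  -40 < parent -39 at index 0, swap → [-40, -39, 28, 10]
Insert -13:
  append -13 at index 4 → [-40, -39, 28, 10, -13] (no swap needed)
Insert -23:
  append -23 at index 5 → [-40, -39, 28, 10, -13, -23]
  -23 < parent 28 at index 2, swap → [-40, -39, -23, 10, -13, 28]
Insert 45:
  append 45 at index 6 → [-40, -39, -23, 10, -13, 28, 45] (no swap needed)
Insert 19:
  append 19 at index 7 → [-40, -39, -23, 10, -13, 28, 45, 19] (no swap needed)
resulting array: [-40, -39, -23, 10, -13, 28, 45, 19]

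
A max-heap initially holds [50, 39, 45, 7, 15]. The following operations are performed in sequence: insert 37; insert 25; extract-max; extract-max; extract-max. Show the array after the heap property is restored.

insert 37:
  append 37 at index 5 → [50, 39, 45, 7, 15, 37] (no swap needed)
insert 25:
  append 25 at index 6 → [50, 39, 45, 7, 15, 37, 25] (no swap needed)
extract-max → returns 50:
  remove root 50; move last element 25 to root → [25, 39, 45, 7, 15, 37]
  25 vs larger child 45 at index 2, swap → [45, 39, 25, 7, 15, 37]
  25 vs only child 37 at index 5, swap → [45, 39, 37, 7, 15, 25]
extract-max → returns 45:
  remove root 45; move last element 25 to root → [25, 39, 37, 7, 15]
  25 vs larger child 39 at index 1, swap → [39, 25, 37, 7, 15]
extract-max → returns 39:
  remove root 39; move last element 15 to root → [15, 25, 37, 7]
  15 vs larger child 37 at index 2, swap → [37, 25, 15, 7]

[37, 25, 15, 7]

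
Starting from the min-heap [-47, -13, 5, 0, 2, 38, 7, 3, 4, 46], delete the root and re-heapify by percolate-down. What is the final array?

remove root -47; move last element 46 to root → [46, -13, 5, 0, 2, 38, 7, 3, 4]
46 vs smaller child -13 at index 1, swap → [-13, 46, 5, 0, 2, 38, 7, 3, 4]
46 vs smaller child 0 at index 3, swap → [-13, 0, 5, 46, 2, 38, 7, 3, 4]
46 vs smaller child 3 at index 7, swap → [-13, 0, 5, 3, 2, 38, 7, 46, 4]

[-13, 0, 5, 3, 2, 38, 7, 46, 4]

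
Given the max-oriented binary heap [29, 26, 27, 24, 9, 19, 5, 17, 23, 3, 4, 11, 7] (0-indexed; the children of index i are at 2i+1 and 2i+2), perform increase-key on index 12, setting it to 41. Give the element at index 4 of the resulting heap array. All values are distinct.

9

set index 12 from 7 to 41 → [29, 26, 27, 24, 9, 19, 5, 17, 23, 3, 4, 11, 41]
41 > parent 19 at index 5, swap → [29, 26, 27, 24, 9, 41, 5, 17, 23, 3, 4, 11, 19]
41 > parent 27 at index 2, swap → [29, 26, 41, 24, 9, 27, 5, 17, 23, 3, 4, 11, 19]
41 > parent 29 at index 0, swap → [41, 26, 29, 24, 9, 27, 5, 17, 23, 3, 4, 11, 19]
resulting array: [41, 26, 29, 24, 9, 27, 5, 17, 23, 3, 4, 11, 19]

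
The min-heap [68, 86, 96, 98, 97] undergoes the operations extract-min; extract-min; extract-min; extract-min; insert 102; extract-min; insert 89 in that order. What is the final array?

extract-min → returns 68:
  remove root 68; move last element 97 to root → [97, 86, 96, 98]
  97 vs smaller child 86 at index 1, swap → [86, 97, 96, 98]
extract-min → returns 86:
  remove root 86; move last element 98 to root → [98, 97, 96]
  98 vs smaller child 96 at index 2, swap → [96, 97, 98]
extract-min → returns 96:
  remove root 96; move last element 98 to root → [98, 97]
  98 vs only child 97 at index 1, swap → [97, 98]
extract-min → returns 97:
  remove root 97; move last element 98 to root → [98] (no swap needed)
insert 102:
  append 102 at index 1 → [98, 102] (no swap needed)
extract-min → returns 98:
  remove root 98; move last element 102 to root → [102] (no swap needed)
insert 89:
  append 89 at index 1 → [102, 89]
  89 < parent 102 at index 0, swap → [89, 102]

[89, 102]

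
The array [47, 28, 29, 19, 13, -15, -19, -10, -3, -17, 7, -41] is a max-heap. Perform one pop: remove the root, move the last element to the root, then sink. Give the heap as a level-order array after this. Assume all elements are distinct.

[29, 28, -15, 19, 13, -41, -19, -10, -3, -17, 7]

remove root 47; move last element -41 to root → [-41, 28, 29, 19, 13, -15, -19, -10, -3, -17, 7]
-41 vs larger child 29 at index 2, swap → [29, 28, -41, 19, 13, -15, -19, -10, -3, -17, 7]
-41 vs larger child -15 at index 5, swap → [29, 28, -15, 19, 13, -41, -19, -10, -3, -17, 7]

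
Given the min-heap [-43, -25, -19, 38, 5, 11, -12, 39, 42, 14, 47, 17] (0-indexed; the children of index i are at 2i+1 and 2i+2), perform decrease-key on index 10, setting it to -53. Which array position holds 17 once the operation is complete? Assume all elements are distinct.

set index 10 from 47 to -53 → [-43, -25, -19, 38, 5, 11, -12, 39, 42, 14, -53, 17]
-53 < parent 5 at index 4, swap → [-43, -25, -19, 38, -53, 11, -12, 39, 42, 14, 5, 17]
-53 < parent -25 at index 1, swap → [-43, -53, -19, 38, -25, 11, -12, 39, 42, 14, 5, 17]
-53 < parent -43 at index 0, swap → [-53, -43, -19, 38, -25, 11, -12, 39, 42, 14, 5, 17]
resulting array: [-53, -43, -19, 38, -25, 11, -12, 39, 42, 14, 5, 17]

11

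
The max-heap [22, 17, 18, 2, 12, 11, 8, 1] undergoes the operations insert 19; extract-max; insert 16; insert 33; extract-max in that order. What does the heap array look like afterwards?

insert 19:
  append 19 at index 8 → [22, 17, 18, 2, 12, 11, 8, 1, 19]
  19 > parent 2 at index 3, swap → [22, 17, 18, 19, 12, 11, 8, 1, 2]
  19 > parent 17 at index 1, swap → [22, 19, 18, 17, 12, 11, 8, 1, 2]
extract-max → returns 22:
  remove root 22; move last element 2 to root → [2, 19, 18, 17, 12, 11, 8, 1]
  2 vs larger child 19 at index 1, swap → [19, 2, 18, 17, 12, 11, 8, 1]
  2 vs larger child 17 at index 3, swap → [19, 17, 18, 2, 12, 11, 8, 1]
insert 16:
  append 16 at index 8 → [19, 17, 18, 2, 12, 11, 8, 1, 16]
  16 > parent 2 at index 3, swap → [19, 17, 18, 16, 12, 11, 8, 1, 2]
insert 33:
  append 33 at index 9 → [19, 17, 18, 16, 12, 11, 8, 1, 2, 33]
  33 > parent 12 at index 4, swap → [19, 17, 18, 16, 33, 11, 8, 1, 2, 12]
  33 > parent 17 at index 1, swap → [19, 33, 18, 16, 17, 11, 8, 1, 2, 12]
  33 > parent 19 at index 0, swap → [33, 19, 18, 16, 17, 11, 8, 1, 2, 12]
extract-max → returns 33:
  remove root 33; move last element 12 to root → [12, 19, 18, 16, 17, 11, 8, 1, 2]
  12 vs larger child 19 at index 1, swap → [19, 12, 18, 16, 17, 11, 8, 1, 2]
  12 vs larger child 17 at index 4, swap → [19, 17, 18, 16, 12, 11, 8, 1, 2]

[19, 17, 18, 16, 12, 11, 8, 1, 2]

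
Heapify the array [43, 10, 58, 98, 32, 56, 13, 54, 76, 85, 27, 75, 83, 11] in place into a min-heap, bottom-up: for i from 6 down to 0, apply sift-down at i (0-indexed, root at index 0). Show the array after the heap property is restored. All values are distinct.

sift down from index 6:
  13 vs only child 11 at index 13, swap → [43, 10, 58, 98, 32, 56, 11, 54, 76, 85, 27, 75, 83, 13]
sift down from index 5: already satisfies heap property
sift down from index 4:
  32 vs smaller child 27 at index 10, swap → [43, 10, 58, 98, 27, 56, 11, 54, 76, 85, 32, 75, 83, 13]
sift down from index 3:
  98 vs smaller child 54 at index 7, swap → [43, 10, 58, 54, 27, 56, 11, 98, 76, 85, 32, 75, 83, 13]
sift down from index 2:
  58 vs smaller child 11 at index 6, swap → [43, 10, 11, 54, 27, 56, 58, 98, 76, 85, 32, 75, 83, 13]
  58 vs only child 13 at index 13, swap → [43, 10, 11, 54, 27, 56, 13, 98, 76, 85, 32, 75, 83, 58]
sift down from index 1: already satisfies heap property
sift down from index 0:
  43 vs smaller child 10 at index 1, swap → [10, 43, 11, 54, 27, 56, 13, 98, 76, 85, 32, 75, 83, 58]
  43 vs smaller child 27 at index 4, swap → [10, 27, 11, 54, 43, 56, 13, 98, 76, 85, 32, 75, 83, 58]
  43 vs smaller child 32 at index 10, swap → [10, 27, 11, 54, 32, 56, 13, 98, 76, 85, 43, 75, 83, 58]

[10, 27, 11, 54, 32, 56, 13, 98, 76, 85, 43, 75, 83, 58]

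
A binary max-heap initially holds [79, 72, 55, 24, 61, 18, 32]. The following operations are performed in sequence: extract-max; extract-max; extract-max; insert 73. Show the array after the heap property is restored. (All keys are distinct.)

[73, 55, 18, 24, 32]

extract-max → returns 79:
  remove root 79; move last element 32 to root → [32, 72, 55, 24, 61, 18]
  32 vs larger child 72 at index 1, swap → [72, 32, 55, 24, 61, 18]
  32 vs larger child 61 at index 4, swap → [72, 61, 55, 24, 32, 18]
extract-max → returns 72:
  remove root 72; move last element 18 to root → [18, 61, 55, 24, 32]
  18 vs larger child 61 at index 1, swap → [61, 18, 55, 24, 32]
  18 vs larger child 32 at index 4, swap → [61, 32, 55, 24, 18]
extract-max → returns 61:
  remove root 61; move last element 18 to root → [18, 32, 55, 24]
  18 vs larger child 55 at index 2, swap → [55, 32, 18, 24]
insert 73:
  append 73 at index 4 → [55, 32, 18, 24, 73]
  73 > parent 32 at index 1, swap → [55, 73, 18, 24, 32]
  73 > parent 55 at index 0, swap → [73, 55, 18, 24, 32]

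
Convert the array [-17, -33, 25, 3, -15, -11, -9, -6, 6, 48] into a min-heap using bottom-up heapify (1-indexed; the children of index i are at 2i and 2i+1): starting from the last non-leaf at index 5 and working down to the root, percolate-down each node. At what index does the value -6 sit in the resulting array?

4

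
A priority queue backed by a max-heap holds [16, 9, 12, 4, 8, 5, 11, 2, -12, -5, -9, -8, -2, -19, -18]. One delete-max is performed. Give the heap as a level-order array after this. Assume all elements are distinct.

[12, 9, 11, 4, 8, 5, -18, 2, -12, -5, -9, -8, -2, -19]

remove root 16; move last element -18 to root → [-18, 9, 12, 4, 8, 5, 11, 2, -12, -5, -9, -8, -2, -19]
-18 vs larger child 12 at index 2, swap → [12, 9, -18, 4, 8, 5, 11, 2, -12, -5, -9, -8, -2, -19]
-18 vs larger child 11 at index 6, swap → [12, 9, 11, 4, 8, 5, -18, 2, -12, -5, -9, -8, -2, -19]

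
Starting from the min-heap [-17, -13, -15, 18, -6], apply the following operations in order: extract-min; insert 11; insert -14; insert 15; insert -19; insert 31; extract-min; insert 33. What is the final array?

extract-min → returns -17:
  remove root -17; move last element -6 to root → [-6, -13, -15, 18]
  -6 vs smaller child -15 at index 2, swap → [-15, -13, -6, 18]
insert 11:
  append 11 at index 4 → [-15, -13, -6, 18, 11] (no swap needed)
insert -14:
  append -14 at index 5 → [-15, -13, -6, 18, 11, -14]
  -14 < parent -6 at index 2, swap → [-15, -13, -14, 18, 11, -6]
insert 15:
  append 15 at index 6 → [-15, -13, -14, 18, 11, -6, 15] (no swap needed)
insert -19:
  append -19 at index 7 → [-15, -13, -14, 18, 11, -6, 15, -19]
  -19 < parent 18 at index 3, swap → [-15, -13, -14, -19, 11, -6, 15, 18]
  -19 < parent -13 at index 1, swap → [-15, -19, -14, -13, 11, -6, 15, 18]
  -19 < parent -15 at index 0, swap → [-19, -15, -14, -13, 11, -6, 15, 18]
insert 31:
  append 31 at index 8 → [-19, -15, -14, -13, 11, -6, 15, 18, 31] (no swap needed)
extract-min → returns -19:
  remove root -19; move last element 31 to root → [31, -15, -14, -13, 11, -6, 15, 18]
  31 vs smaller child -15 at index 1, swap → [-15, 31, -14, -13, 11, -6, 15, 18]
  31 vs smaller child -13 at index 3, swap → [-15, -13, -14, 31, 11, -6, 15, 18]
  31 vs only child 18 at index 7, swap → [-15, -13, -14, 18, 11, -6, 15, 31]
insert 33:
  append 33 at index 8 → [-15, -13, -14, 18, 11, -6, 15, 31, 33] (no swap needed)

[-15, -13, -14, 18, 11, -6, 15, 31, 33]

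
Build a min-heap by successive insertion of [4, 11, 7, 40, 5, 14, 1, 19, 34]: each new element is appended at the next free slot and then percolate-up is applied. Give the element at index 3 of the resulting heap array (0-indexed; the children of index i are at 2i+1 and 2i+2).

19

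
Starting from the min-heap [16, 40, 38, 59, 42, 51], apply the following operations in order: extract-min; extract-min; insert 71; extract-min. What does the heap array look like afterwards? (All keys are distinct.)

extract-min → returns 16:
  remove root 16; move last element 51 to root → [51, 40, 38, 59, 42]
  51 vs smaller child 38 at index 2, swap → [38, 40, 51, 59, 42]
extract-min → returns 38:
  remove root 38; move last element 42 to root → [42, 40, 51, 59]
  42 vs smaller child 40 at index 1, swap → [40, 42, 51, 59]
insert 71:
  append 71 at index 4 → [40, 42, 51, 59, 71] (no swap needed)
extract-min → returns 40:
  remove root 40; move last element 71 to root → [71, 42, 51, 59]
  71 vs smaller child 42 at index 1, swap → [42, 71, 51, 59]
  71 vs only child 59 at index 3, swap → [42, 59, 51, 71]

[42, 59, 51, 71]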